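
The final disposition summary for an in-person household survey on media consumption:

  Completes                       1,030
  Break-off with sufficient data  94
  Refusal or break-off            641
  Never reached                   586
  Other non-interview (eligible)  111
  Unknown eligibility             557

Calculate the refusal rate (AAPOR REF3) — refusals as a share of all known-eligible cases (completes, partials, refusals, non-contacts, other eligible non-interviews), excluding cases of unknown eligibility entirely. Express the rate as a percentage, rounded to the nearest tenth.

Num → 641
Denominator → 1030 + 94 + 641 + 586 + 111 = 2462
REF3 = 641 / 2462 = 0.2604

26.0%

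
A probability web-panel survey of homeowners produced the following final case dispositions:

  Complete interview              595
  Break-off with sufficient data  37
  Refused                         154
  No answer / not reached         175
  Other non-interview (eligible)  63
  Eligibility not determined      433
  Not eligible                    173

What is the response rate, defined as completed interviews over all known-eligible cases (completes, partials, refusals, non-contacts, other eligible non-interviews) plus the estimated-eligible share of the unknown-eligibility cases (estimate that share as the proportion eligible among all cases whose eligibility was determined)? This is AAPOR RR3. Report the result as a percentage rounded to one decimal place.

42.7%

Num → 595
Known eligible → 595 + 37 + 154 + 175 + 63 = 1024
e = 1024 / (1024 + 173) = 1024 / 1197 = 0.8555
Estimated eligible among unknowns → 0.8555 × 433 = 370.43
Base → 1024 + 370.43 = 1394.43
RR3 = 595 / 1394.43 = 0.4267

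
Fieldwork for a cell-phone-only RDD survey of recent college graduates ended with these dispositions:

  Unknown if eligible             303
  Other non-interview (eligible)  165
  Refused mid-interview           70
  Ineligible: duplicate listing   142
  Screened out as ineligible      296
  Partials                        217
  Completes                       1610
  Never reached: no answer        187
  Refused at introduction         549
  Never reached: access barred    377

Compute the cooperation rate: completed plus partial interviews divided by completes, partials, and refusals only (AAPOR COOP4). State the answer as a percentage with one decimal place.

Refused = 549 + 70 = 619
Never reached = 187 + 377 = 564
Ineligible = 296 + 142 = 438
Top → 1610 + 217 = 1827
Base → 1610 + 217 + 619 = 2446
COOP4 = 1827 / 2446 = 0.7469

74.7%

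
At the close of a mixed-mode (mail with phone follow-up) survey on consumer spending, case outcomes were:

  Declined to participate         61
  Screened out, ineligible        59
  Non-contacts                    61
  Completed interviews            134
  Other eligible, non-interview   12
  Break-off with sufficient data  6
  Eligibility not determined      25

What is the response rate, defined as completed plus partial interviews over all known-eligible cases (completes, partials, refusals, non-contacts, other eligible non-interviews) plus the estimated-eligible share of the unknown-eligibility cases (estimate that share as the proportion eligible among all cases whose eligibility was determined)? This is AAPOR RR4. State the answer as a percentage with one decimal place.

Top → 134 + 6 = 140
Determined eligible → 134 + 6 + 61 + 61 + 12 = 274
e = 274 / (274 + 59) = 274 / 333 = 0.8228
Eligible share of unknowns → 0.8228 × 25 = 20.57
Denominator → 274 + 20.57 = 294.57
RR4 = 140 / 294.57 = 0.4753

47.5%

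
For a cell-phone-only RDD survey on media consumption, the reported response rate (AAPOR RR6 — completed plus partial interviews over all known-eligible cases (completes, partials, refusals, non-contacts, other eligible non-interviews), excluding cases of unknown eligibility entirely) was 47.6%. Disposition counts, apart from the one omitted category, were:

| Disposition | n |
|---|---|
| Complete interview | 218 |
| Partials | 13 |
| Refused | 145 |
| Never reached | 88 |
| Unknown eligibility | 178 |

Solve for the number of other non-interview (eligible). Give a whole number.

21

Top: 218 + 13 = 231
RR6 = 231 / D = 0.476
D = 231 / 0.476 = 485.3
Remaining denominator categories sum to 464
other non-interview (eligible) = 485.3 − 464 ≈ 21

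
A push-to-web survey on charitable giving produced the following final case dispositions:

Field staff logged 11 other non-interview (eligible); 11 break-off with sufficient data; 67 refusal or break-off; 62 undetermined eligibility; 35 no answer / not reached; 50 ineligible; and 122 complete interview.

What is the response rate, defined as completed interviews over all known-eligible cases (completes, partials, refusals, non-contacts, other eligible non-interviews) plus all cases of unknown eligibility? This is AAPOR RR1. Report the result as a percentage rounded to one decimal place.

39.6%

Num: 122
Base: 122 + 11 + 67 + 35 + 11 + 62 = 308
RR1 = 122 / 308 = 0.3961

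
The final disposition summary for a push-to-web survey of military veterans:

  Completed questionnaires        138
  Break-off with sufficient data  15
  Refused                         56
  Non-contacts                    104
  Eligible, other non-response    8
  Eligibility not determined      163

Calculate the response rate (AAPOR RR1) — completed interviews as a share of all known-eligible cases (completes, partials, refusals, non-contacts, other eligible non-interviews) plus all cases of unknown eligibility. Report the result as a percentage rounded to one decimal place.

28.5%

Top: 138
Denominator: 138 + 15 + 56 + 104 + 8 + 163 = 484
RR1 = 138 / 484 = 0.2851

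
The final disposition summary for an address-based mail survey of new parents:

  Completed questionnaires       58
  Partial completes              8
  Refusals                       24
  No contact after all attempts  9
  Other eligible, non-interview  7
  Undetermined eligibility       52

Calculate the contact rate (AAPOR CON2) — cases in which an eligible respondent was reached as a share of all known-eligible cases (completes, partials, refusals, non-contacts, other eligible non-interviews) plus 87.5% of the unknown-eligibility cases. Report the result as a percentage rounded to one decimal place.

64.0%

Top: 58 + 8 + 24 + 7 = 97
Eligible (known): 58 + 8 + 24 + 9 + 7 = 106
Estimated eligible among unknowns: 0.8750 × 52 = 45.50
Denom: 106 + 45.50 = 151.50
CON2 = 97 / 151.50 = 0.6403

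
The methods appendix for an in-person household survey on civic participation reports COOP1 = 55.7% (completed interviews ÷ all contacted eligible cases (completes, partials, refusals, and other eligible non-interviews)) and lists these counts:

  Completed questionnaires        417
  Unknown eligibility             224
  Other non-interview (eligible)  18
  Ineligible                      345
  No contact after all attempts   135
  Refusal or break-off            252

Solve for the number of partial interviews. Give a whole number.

COOP1 = 417 / D = 0.557
D = 417 / 0.557 = 748.7
Other denominator terms total 687
partial interviews = 748.7 − 687 ≈ 62

62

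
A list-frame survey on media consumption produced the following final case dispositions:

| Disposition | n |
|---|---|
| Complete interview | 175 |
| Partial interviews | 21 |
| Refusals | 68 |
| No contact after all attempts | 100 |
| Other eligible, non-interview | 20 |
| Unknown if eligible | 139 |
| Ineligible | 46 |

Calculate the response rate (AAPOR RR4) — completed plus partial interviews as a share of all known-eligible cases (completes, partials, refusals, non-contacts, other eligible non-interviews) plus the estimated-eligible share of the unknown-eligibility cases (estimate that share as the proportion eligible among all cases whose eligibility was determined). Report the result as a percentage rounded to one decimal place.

Top → 175 + 21 = 196
Eligible (known) → 175 + 21 + 68 + 100 + 20 = 384
e = 384 / (384 + 46) = 384 / 430 = 0.8930
Eligible share of unknowns → 0.8930 × 139 = 124.13
Base → 384 + 124.13 = 508.13
RR4 = 196 / 508.13 = 0.3857

38.6%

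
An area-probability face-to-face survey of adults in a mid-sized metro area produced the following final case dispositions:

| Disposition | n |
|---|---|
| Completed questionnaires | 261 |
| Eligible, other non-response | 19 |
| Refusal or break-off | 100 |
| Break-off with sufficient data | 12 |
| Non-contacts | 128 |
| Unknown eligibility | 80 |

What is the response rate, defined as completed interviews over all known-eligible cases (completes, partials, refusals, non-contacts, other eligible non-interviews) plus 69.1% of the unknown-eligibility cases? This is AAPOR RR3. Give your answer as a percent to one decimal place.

Num = 261
Known eligible = 261 + 12 + 100 + 128 + 19 = 520
Estimated eligible among unknowns = 0.6910 × 80 = 55.28
Denom = 520 + 55.28 = 575.28
RR3 = 261 / 575.28 = 0.4537

45.4%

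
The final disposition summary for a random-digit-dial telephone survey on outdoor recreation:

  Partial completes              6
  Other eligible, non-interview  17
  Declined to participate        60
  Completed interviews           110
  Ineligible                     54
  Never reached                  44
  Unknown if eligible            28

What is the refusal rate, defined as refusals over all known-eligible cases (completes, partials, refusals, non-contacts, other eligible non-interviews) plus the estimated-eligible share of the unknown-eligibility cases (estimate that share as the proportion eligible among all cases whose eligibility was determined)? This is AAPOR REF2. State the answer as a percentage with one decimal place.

23.1%

Numerator: 60
Determined eligible: 110 + 6 + 60 + 44 + 17 = 237
e = 237 / (237 + 54) = 237 / 291 = 0.8144
e × U: 0.8144 × 28 = 22.80
Denom: 237 + 22.80 = 259.80
REF2 = 60 / 259.80 = 0.2309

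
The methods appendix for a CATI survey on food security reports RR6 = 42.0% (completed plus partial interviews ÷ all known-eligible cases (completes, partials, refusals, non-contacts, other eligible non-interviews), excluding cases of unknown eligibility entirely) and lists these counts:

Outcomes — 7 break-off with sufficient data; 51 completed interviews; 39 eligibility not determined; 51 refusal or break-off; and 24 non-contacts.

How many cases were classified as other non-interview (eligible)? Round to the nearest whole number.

5

Numerator → 51 + 7 = 58
RR6 = 58 / D = 0.420
D = 58 / 0.420 = 138.1
Remaining denominator categories sum to 133
other non-interview (eligible) = 138.1 − 133 ≈ 5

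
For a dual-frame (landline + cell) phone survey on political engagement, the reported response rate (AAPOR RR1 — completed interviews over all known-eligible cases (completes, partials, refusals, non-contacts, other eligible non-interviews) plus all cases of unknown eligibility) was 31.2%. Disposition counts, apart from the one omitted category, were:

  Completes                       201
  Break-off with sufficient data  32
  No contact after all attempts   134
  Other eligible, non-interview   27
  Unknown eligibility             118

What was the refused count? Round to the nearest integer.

RR1 = 201 / D = 0.312
D = 201 / 0.312 = 644.2
Remaining denominator categories sum to 512
refused = 644.2 − 512 ≈ 132

132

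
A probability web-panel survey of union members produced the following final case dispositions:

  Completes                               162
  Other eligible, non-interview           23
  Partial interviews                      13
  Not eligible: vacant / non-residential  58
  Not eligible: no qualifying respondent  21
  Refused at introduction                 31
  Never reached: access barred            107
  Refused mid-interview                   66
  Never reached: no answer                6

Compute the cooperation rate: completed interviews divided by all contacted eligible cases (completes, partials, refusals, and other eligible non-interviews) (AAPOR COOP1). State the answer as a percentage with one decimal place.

Refusal or break-off = 31 + 66 = 97
No contact after all attempts = 6 + 107 = 113
Ineligible = 21 + 58 = 79
Top = 162
Denominator = 162 + 13 + 97 + 23 = 295
COOP1 = 162 / 295 = 0.5492

54.9%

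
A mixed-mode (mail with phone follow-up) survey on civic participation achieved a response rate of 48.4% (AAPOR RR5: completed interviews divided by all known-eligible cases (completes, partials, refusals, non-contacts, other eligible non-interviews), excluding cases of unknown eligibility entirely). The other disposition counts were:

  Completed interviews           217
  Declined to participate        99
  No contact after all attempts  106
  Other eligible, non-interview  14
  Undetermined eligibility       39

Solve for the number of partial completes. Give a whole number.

RR5 = 217 / D = 0.484
D = 217 / 0.484 = 448.3
Remaining denominator categories sum to 436
partial completes = 448.3 − 436 ≈ 12

12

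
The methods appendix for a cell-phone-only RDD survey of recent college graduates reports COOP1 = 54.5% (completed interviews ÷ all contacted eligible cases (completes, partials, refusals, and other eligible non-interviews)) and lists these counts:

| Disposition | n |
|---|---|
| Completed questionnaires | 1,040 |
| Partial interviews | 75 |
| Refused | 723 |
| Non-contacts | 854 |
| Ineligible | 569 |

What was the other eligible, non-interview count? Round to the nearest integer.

70

COOP1 = 1040 / D = 0.545
D = 1040 / 0.545 = 1908.3
Other denominator terms total 1838
other eligible, non-interview = 1908.3 − 1838 ≈ 70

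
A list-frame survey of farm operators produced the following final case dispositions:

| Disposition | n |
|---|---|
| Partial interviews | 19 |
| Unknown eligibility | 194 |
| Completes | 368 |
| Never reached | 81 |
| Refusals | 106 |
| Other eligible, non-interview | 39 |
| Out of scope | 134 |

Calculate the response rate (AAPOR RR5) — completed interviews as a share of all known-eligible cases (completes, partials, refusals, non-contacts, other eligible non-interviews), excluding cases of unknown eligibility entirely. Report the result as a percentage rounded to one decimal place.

Top: 368
Denom: 368 + 19 + 106 + 81 + 39 = 613
RR5 = 368 / 613 = 0.6003

60.0%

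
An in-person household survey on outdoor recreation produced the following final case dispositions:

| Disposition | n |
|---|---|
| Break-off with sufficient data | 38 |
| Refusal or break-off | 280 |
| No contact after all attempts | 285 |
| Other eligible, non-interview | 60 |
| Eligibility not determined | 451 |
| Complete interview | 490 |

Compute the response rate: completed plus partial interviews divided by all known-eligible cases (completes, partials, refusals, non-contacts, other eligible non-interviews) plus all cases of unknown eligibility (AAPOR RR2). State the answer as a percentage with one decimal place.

Top → 490 + 38 = 528
Denominator → 490 + 38 + 280 + 285 + 60 + 451 = 1604
RR2 = 528 / 1604 = 0.3292

32.9%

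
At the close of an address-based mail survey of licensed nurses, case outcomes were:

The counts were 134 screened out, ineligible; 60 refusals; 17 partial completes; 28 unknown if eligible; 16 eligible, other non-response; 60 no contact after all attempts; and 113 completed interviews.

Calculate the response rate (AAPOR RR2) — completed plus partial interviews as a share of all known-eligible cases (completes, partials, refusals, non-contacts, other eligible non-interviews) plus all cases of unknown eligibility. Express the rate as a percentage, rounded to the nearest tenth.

44.2%

Num → 113 + 17 = 130
Base → 113 + 17 + 60 + 60 + 16 + 28 = 294
RR2 = 130 / 294 = 0.4422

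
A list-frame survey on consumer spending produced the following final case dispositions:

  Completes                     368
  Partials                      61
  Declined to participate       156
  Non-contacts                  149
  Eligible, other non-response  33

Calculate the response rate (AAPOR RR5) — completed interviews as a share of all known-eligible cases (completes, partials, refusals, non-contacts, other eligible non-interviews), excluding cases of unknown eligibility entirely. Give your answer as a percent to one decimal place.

Top = 368
Base = 368 + 61 + 156 + 149 + 33 = 767
RR5 = 368 / 767 = 0.4798

48.0%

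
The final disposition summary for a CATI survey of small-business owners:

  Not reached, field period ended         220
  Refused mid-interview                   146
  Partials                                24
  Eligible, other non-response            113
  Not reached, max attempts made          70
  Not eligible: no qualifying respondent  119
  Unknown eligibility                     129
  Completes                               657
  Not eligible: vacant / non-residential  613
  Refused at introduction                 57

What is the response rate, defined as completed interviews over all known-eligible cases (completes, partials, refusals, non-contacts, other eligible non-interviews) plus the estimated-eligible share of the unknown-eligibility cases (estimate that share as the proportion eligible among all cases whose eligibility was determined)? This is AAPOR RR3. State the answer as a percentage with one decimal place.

48.0%

Refused = 57 + 146 = 203
Never reached = 220 + 70 = 290
Out of scope = 119 + 613 = 732
Top: 657
Determined eligible: 657 + 24 + 203 + 290 + 113 = 1287
e = 1287 / (1287 + 732) = 1287 / 2019 = 0.6374
Estimated eligible among unknowns: 0.6374 × 129 = 82.22
Denom: 1287 + 82.22 = 1369.22
RR3 = 657 / 1369.22 = 0.4798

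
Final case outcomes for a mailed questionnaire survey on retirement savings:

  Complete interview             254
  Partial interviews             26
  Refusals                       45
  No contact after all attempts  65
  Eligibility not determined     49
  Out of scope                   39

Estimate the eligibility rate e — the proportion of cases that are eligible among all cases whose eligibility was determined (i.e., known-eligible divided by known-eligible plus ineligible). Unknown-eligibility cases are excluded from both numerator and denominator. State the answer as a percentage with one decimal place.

90.9%

Eligible (known) → 254 + 26 + 45 + 65 = 390
e = 390 / (390 + 39) = 390 / 429 = 0.9091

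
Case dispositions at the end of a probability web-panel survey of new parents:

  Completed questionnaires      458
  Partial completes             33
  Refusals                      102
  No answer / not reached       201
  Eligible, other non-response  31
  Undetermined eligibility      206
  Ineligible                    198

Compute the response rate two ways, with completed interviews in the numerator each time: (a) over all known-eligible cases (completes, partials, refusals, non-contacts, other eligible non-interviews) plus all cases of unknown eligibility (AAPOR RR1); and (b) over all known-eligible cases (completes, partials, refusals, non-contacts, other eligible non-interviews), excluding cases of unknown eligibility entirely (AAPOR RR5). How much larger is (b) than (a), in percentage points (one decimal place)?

11.1

Numerator → 458
Denominator → 458 + 33 + 102 + 201 + 31 + 206 = 1031
RR1 = 458 / 1031 = 0.4442
Denominator → 458 + 33 + 102 + 201 + 31 = 825
RR5 = 458 / 825 = 0.5552
Difference = 55.52 − 44.42 = 11.10 percentage points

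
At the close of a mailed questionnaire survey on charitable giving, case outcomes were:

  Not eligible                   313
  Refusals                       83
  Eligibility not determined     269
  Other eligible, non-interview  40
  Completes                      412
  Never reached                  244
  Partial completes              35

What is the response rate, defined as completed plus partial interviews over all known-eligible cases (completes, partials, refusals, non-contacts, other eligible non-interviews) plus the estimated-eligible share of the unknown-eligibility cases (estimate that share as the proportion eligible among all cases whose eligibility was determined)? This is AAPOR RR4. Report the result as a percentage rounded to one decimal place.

44.3%

Top: 412 + 35 = 447
Determined eligible: 412 + 35 + 83 + 244 + 40 = 814
e = 814 / (814 + 313) = 814 / 1127 = 0.7223
Estimated eligible among unknowns: 0.7223 × 269 = 194.30
Base: 814 + 194.30 = 1008.30
RR4 = 447 / 1008.30 = 0.4433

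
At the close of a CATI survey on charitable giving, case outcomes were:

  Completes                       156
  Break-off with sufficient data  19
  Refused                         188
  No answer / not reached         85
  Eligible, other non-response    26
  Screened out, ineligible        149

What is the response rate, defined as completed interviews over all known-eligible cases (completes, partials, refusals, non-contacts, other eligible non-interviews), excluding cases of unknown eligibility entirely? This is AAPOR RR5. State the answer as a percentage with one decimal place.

Num: 156
Denominator: 156 + 19 + 188 + 85 + 26 = 474
RR5 = 156 / 474 = 0.3291

32.9%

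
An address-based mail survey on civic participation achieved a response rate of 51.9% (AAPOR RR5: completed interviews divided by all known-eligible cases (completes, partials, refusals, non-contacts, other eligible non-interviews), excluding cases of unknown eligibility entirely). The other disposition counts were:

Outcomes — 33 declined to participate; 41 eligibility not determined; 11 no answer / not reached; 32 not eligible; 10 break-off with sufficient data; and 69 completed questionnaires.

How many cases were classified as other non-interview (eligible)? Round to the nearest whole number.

RR5 = 69 / D = 0.519
D = 69 / 0.519 = 132.9
Remaining denominator categories sum to 123
other non-interview (eligible) = 132.9 − 123 ≈ 10

10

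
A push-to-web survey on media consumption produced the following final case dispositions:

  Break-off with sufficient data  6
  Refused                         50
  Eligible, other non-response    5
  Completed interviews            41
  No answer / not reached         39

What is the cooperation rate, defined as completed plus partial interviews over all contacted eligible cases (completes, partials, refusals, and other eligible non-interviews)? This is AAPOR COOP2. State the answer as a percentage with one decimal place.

46.1%

Numerator = 41 + 6 = 47
Denominator = 41 + 6 + 50 + 5 = 102
COOP2 = 47 / 102 = 0.4608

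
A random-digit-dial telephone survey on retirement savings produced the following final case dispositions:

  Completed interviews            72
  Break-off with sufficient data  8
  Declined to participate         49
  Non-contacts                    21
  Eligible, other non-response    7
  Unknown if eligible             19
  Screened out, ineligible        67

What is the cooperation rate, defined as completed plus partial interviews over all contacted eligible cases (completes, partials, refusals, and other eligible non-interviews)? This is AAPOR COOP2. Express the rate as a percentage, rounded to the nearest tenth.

Numerator → 72 + 8 = 80
Denominator → 72 + 8 + 49 + 7 = 136
COOP2 = 80 / 136 = 0.5882

58.8%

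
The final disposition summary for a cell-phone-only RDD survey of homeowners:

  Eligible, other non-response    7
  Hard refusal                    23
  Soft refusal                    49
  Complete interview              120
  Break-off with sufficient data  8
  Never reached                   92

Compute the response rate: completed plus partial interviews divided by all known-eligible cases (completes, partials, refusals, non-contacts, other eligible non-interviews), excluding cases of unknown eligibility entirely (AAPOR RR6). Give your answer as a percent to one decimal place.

42.8%

Refusal or break-off = 23 + 49 = 72
Num = 120 + 8 = 128
Denominator = 120 + 8 + 72 + 92 + 7 = 299
RR6 = 128 / 299 = 0.4281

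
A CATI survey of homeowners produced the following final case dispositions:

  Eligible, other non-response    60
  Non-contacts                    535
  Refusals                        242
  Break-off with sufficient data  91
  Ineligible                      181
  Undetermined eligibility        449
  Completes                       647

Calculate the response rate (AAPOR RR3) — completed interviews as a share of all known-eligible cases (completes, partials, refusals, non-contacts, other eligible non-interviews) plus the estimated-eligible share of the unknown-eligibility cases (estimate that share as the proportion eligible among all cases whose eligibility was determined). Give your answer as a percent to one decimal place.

32.7%

Num → 647
Known eligible → 647 + 91 + 242 + 535 + 60 = 1575
e = 1575 / (1575 + 181) = 1575 / 1756 = 0.8969
Estimated eligible among unknowns → 0.8969 × 449 = 402.71
Denominator → 1575 + 402.71 = 1977.71
RR3 = 647 / 1977.71 = 0.3271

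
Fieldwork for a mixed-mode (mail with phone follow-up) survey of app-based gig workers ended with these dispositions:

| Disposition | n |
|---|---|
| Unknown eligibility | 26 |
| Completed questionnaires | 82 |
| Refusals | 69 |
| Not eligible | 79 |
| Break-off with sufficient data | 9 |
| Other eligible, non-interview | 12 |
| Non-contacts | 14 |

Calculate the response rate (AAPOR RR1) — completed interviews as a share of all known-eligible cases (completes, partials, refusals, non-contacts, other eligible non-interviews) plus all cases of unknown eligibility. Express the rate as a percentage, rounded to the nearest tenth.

Top = 82
Denom = 82 + 9 + 69 + 14 + 12 + 26 = 212
RR1 = 82 / 212 = 0.3868

38.7%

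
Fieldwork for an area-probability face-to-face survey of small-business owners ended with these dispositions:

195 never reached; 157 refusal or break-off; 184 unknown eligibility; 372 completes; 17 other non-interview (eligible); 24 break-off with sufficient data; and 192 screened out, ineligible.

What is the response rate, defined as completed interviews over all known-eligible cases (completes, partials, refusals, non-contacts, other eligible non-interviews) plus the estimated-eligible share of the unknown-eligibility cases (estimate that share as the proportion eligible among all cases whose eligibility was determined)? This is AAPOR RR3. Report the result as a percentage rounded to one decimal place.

40.8%

Numerator = 372
Determined eligible = 372 + 24 + 157 + 195 + 17 = 765
e = 765 / (765 + 192) = 765 / 957 = 0.7994
Eligible share of unknowns = 0.7994 × 184 = 147.09
Base = 765 + 147.09 = 912.09
RR3 = 372 / 912.09 = 0.4079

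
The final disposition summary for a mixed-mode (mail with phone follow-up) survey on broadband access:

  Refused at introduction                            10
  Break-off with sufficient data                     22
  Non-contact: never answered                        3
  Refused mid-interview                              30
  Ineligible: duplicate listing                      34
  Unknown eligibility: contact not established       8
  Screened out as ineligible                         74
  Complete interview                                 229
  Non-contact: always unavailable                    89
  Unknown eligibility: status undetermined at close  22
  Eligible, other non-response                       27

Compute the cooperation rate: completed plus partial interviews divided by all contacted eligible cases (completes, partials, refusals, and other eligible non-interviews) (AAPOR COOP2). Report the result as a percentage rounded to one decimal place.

Declined to participate = 10 + 30 = 40
Never reached = 3 + 89 = 92
Unknown eligibility = 8 + 22 = 30
Ineligible = 74 + 34 = 108
Top → 229 + 22 = 251
Denom → 229 + 22 + 40 + 27 = 318
COOP2 = 251 / 318 = 0.7893

78.9%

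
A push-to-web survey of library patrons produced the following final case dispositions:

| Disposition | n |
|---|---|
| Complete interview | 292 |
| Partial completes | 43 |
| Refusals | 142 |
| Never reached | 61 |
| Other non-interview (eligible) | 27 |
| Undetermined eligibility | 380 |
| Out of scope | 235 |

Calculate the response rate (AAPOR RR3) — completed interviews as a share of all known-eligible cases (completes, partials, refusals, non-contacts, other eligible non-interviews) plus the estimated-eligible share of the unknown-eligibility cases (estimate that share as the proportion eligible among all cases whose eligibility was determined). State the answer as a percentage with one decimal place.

Num = 292
Determined eligible = 292 + 43 + 142 + 61 + 27 = 565
e = 565 / (565 + 235) = 565 / 800 = 0.7063
Estimated eligible among unknowns = 0.7063 × 380 = 268.39
Denom = 565 + 268.39 = 833.39
RR3 = 292 / 833.39 = 0.3504

35.0%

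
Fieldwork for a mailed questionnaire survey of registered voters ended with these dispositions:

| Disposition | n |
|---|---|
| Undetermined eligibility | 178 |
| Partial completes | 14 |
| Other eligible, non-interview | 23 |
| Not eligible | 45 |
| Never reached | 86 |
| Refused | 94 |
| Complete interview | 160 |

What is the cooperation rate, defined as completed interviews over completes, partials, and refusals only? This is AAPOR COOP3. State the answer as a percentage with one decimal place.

59.7%

Top: 160
Denominator: 160 + 14 + 94 = 268
COOP3 = 160 / 268 = 0.5970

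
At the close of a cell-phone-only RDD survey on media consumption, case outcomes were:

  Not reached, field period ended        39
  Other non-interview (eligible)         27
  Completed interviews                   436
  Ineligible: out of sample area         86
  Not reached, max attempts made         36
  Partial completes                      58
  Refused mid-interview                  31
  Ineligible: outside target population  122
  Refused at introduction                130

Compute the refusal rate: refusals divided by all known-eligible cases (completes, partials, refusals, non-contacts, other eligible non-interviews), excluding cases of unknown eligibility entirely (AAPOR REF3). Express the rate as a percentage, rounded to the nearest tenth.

Refusals = 130 + 31 = 161
Never reached = 39 + 36 = 75
Screened out, ineligible = 122 + 86 = 208
Top → 161
Denominator → 436 + 58 + 161 + 75 + 27 = 757
REF3 = 161 / 757 = 0.2127

21.3%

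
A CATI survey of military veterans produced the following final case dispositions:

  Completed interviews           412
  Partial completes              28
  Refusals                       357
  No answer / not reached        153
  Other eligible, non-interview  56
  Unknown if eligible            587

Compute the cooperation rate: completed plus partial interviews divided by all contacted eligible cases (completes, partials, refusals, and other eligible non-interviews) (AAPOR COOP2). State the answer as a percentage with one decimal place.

Num → 412 + 28 = 440
Base → 412 + 28 + 357 + 56 = 853
COOP2 = 440 / 853 = 0.5158

51.6%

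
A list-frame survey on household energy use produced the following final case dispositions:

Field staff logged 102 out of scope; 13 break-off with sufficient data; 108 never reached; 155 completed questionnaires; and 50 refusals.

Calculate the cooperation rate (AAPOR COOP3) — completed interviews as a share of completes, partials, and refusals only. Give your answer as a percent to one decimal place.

71.1%

Numerator → 155
Base → 155 + 13 + 50 = 218
COOP3 = 155 / 218 = 0.7110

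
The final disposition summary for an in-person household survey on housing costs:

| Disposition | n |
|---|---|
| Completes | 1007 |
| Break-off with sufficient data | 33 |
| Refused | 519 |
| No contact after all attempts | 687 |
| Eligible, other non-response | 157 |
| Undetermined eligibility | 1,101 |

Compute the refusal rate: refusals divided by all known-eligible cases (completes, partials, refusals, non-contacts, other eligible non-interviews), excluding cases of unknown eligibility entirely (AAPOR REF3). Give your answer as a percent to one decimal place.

21.6%

Num: 519
Denom: 1007 + 33 + 519 + 687 + 157 = 2403
REF3 = 519 / 2403 = 0.2160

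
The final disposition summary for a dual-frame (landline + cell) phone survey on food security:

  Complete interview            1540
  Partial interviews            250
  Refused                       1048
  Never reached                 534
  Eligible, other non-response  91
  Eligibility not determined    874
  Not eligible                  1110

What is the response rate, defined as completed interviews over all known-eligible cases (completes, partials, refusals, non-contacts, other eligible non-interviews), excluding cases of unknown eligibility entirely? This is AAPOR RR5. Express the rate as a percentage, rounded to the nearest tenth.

44.5%

Num = 1540
Denom = 1540 + 250 + 1048 + 534 + 91 = 3463
RR5 = 1540 / 3463 = 0.4447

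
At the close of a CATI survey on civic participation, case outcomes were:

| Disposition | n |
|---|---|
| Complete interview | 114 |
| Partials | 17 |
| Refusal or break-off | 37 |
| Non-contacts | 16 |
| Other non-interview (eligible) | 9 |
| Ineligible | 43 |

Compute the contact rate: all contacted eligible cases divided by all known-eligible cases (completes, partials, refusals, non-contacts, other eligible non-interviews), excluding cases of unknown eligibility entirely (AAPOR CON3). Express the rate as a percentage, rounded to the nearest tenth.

Num = 114 + 17 + 37 + 9 = 177
Base = 114 + 17 + 37 + 16 + 9 = 193
CON3 = 177 / 193 = 0.9171

91.7%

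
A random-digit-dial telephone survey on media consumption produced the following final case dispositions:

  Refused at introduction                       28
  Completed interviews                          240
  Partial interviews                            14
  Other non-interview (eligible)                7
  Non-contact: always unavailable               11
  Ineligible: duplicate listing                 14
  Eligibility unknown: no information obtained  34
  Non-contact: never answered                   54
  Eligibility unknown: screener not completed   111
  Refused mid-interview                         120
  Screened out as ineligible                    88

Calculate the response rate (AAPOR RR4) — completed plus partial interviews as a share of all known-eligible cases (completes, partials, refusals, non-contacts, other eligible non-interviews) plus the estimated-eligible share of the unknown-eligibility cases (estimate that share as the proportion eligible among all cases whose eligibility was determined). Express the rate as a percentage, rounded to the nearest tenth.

42.8%

Refusal or break-off = 28 + 120 = 148
Never reached = 54 + 11 = 65
Eligibility not determined = 111 + 34 = 145
Not eligible = 88 + 14 = 102
Num = 240 + 14 = 254
Determined eligible = 240 + 14 + 148 + 65 + 7 = 474
e = 474 / (474 + 102) = 474 / 576 = 0.8229
e × U = 0.8229 × 145 = 119.32
Base = 474 + 119.32 = 593.32
RR4 = 254 / 593.32 = 0.4281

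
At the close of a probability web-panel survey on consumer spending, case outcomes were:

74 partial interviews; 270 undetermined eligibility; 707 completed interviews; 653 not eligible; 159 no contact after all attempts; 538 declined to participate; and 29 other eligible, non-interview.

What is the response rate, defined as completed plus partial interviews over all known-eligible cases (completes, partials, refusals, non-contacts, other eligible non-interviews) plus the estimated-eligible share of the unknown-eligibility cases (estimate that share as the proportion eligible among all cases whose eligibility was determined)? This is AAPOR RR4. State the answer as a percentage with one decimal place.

Numerator = 707 + 74 = 781
Known eligible = 707 + 74 + 538 + 159 + 29 = 1507
e = 1507 / (1507 + 653) = 1507 / 2160 = 0.6977
Estimated eligible among unknowns = 0.6977 × 270 = 188.38
Base = 1507 + 188.38 = 1695.38
RR4 = 781 / 1695.38 = 0.4607

46.1%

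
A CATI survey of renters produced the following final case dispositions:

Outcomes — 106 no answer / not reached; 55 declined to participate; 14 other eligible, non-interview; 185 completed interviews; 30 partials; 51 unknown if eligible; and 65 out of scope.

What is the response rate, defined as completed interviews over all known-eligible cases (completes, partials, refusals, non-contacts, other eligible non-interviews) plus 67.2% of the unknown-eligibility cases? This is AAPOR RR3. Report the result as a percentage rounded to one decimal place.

43.6%

Top → 185
Known eligible → 185 + 30 + 55 + 106 + 14 = 390
Estimated eligible among unknowns → 0.6720 × 51 = 34.27
Denom → 390 + 34.27 = 424.27
RR3 = 185 / 424.27 = 0.4360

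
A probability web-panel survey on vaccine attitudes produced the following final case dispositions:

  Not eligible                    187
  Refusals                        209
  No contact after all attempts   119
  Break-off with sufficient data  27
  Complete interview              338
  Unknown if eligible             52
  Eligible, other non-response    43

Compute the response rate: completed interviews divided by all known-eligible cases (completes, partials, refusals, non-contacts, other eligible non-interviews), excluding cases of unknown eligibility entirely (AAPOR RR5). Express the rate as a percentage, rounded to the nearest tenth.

Numerator: 338
Denom: 338 + 27 + 209 + 119 + 43 = 736
RR5 = 338 / 736 = 0.4592

45.9%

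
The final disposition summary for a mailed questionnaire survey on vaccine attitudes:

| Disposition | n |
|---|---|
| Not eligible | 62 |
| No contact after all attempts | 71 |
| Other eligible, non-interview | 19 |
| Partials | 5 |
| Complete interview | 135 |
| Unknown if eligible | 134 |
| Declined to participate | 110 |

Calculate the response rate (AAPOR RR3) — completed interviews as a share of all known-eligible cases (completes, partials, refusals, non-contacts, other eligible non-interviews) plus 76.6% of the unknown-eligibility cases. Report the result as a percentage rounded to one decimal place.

30.5%

Numerator → 135
Eligible (known) → 135 + 5 + 110 + 71 + 19 = 340
e × U → 0.7660 × 134 = 102.64
Base → 340 + 102.64 = 442.64
RR3 = 135 / 442.64 = 0.3050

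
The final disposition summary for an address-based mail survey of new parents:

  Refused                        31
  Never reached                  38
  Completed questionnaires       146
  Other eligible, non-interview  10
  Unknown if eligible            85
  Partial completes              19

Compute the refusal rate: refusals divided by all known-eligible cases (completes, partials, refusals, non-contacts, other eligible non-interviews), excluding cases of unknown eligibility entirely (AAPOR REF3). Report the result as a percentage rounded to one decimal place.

Top: 31
Base: 146 + 19 + 31 + 38 + 10 = 244
REF3 = 31 / 244 = 0.1270

12.7%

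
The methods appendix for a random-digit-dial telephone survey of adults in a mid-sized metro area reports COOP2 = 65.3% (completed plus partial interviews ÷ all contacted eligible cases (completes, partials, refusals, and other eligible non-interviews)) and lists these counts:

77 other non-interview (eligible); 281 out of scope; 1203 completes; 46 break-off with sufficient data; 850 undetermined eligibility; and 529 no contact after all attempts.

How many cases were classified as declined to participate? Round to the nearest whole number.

587

Top → 1203 + 46 = 1249
COOP2 = 1249 / D = 0.653
D = 1249 / 0.653 = 1912.7
Remaining denominator categories sum to 1326
declined to participate = 1912.7 − 1326 ≈ 587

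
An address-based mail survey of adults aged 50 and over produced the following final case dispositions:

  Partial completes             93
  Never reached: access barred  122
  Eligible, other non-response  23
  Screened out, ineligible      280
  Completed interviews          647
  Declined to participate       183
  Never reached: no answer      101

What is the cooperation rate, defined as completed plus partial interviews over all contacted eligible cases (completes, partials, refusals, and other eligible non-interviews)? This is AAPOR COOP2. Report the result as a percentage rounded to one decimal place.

78.2%

No contact after all attempts = 101 + 122 = 223
Num: 647 + 93 = 740
Base: 647 + 93 + 183 + 23 = 946
COOP2 = 740 / 946 = 0.7822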